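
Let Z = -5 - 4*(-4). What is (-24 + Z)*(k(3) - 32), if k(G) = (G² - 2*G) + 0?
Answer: 377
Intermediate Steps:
k(G) = G² - 2*G
Z = 11 (Z = -5 + 16 = 11)
(-24 + Z)*(k(3) - 32) = (-24 + 11)*(3*(-2 + 3) - 32) = -13*(3*1 - 32) = -13*(3 - 32) = -13*(-29) = 377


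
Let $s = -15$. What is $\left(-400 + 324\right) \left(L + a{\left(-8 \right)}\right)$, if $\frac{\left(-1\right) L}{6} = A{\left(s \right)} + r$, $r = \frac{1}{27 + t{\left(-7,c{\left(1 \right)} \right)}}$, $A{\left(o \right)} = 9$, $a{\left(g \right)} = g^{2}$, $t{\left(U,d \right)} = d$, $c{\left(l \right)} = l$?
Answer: $- \frac{5206}{7} \approx -743.71$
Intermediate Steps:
$r = \frac{1}{28}$ ($r = \frac{1}{27 + 1} = \frac{1}{28} \approx 0.035714$)
$L = - \frac{759}{14}$ ($L = - 6 \left(9 + \frac{1}{28}\right) = \left(-6\right) \frac{253}{28} = - \frac{759}{14} \approx -54.214$)
$\left(-400 + 324\right) \left(L + a{\left(-8 \right)}\right) = \left(-400 + 324\right) \left(- \frac{759}{14} + \left(-8\right)^{2}\right) = - 76 \left(- \frac{759}{14} + 64\right) = \left(-76\right) \frac{137}{14} = - \frac{5206}{7}$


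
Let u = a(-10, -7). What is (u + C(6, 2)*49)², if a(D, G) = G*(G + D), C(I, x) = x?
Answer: 47089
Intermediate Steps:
a(D, G) = G*(D + G)
u = 119 (u = -7*(-10 - 7) = -7*(-17) = 119)
(u + C(6, 2)*49)² = (119 + 2*49)² = (119 + 98)² = 217² = 47089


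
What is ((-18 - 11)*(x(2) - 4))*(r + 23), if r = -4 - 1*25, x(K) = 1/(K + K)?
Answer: -1305/2 ≈ -652.50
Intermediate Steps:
x(K) = 1/(2*K)
r = -29 (r = -4 - 25 = -29)
((-18 - 11)*(x(2) - 4))*(r + 23) = ((-18 - 11)*((½)/2 - 4))*(-29 + 23) = -29*((½)*(½) - 4)*(-6) = -29*(¼ - 4)*(-6) = -29*(-15/4)*(-6) = (435/4)*(-6) = -1305/2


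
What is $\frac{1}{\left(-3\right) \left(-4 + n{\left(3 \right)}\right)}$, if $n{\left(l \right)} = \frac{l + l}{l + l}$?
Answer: $\frac{1}{9} \approx 0.11111$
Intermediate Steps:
$n{\left(l \right)} = 1$ ($n{\left(l \right)} = \frac{2 l}{2 l} = 2 l \frac{1}{2 l} = 1$)
$\frac{1}{\left(-3\right) \left(-4 + n{\left(3 \right)}\right)} = \frac{1}{\left(-3\right) \left(-4 + 1\right)} = \frac{1}{\left(-3\right) \left(-3\right)} = \frac{1}{9}$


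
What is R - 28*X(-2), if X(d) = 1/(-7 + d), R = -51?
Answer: -431/9 ≈ -47.889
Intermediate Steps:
R - 28*X(-2) = -51 - 28/(-7 - 2) = -51 - 28/(-9) = -51 - 28*(-⅑) = -51 + 28/9 = -431/9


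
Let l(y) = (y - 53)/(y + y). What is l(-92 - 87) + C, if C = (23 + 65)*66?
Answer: 1039748/179 ≈ 5808.6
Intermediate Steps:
l(y) = (-53 + y)/(2*y) (l(y) = (-53 + y)/((2*y)) = (-53 + y)*(1/(2*y)) = (-53 + y)/(2*y))
C = 5808 (C = 88*66 = 5808)
l(-92 - 87) + C = (-53 + (-92 - 87))/(2*(-92 - 87)) + 5808 = (1/2)*(-53 - 179)/(-179) + 5808 = (1/2)*(-1/179)*(-232) + 5808 = 116/179 + 5808 = 1039748/179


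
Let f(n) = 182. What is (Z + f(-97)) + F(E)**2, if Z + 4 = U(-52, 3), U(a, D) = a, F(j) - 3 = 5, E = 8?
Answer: 190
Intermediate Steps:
F(j) = 8 (F(j) = 3 + 5 = 8)
Z = -56 (Z = -4 - 52 = -56)
(Z + f(-97)) + F(E)**2 = (-56 + 182) + 8**2 = 126 + 64 = 190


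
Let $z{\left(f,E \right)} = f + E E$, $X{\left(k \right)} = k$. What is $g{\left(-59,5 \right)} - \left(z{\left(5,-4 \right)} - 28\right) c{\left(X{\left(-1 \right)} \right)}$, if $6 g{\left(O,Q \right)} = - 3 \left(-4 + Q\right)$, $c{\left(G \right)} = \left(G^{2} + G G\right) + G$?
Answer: $\frac{13}{2} \approx 6.5$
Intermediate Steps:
$c{\left(G \right)} = G + 2 G^{2}$ ($c{\left(G \right)} = \left(G^{2} + G^{2}\right) + G = 2 G^{2} + G = G + 2 G^{2}$)
$z{\left(f,E \right)} = f + E^{2}$
$g{\left(O,Q \right)} = 2 - \frac{Q}{2}$ ($g{\left(O,Q \right)} = \frac{\left(-3\right) \left(-4 + Q\right)}{6} = \frac{12 - 3 Q}{6} = 2 - \frac{Q}{2}$)
$g{\left(-59,5 \right)} - \left(z{\left(5,-4 \right)} - 28\right) c{\left(X{\left(-1 \right)} \right)} = \left(2 - \frac{5}{2}\right) - \left(\left(5 + \left(-4\right)^{2}\right) - 28\right) \left(- (1 + 2 \left(-1\right))\right) = \left(2 - \frac{5}{2}\right) - \left(\left(5 + 16\right) - 28\right) \left(- (1 - 2)\right) = - \frac{1}{2} - \left(21 - 28\right) \left(\left(-1\right) \left(-1\right)\right) = - \frac{1}{2} - \left(-7\right) 1 = - \frac{1}{2} - -7 = - \frac{1}{2} + 7 = \frac{13}{2}$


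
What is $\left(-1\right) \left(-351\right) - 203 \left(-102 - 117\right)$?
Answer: $44808$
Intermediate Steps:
$\left(-1\right) \left(-351\right) - 203 \left(-102 - 117\right) = 351 - -44457 = 351 + 44457 = 44808$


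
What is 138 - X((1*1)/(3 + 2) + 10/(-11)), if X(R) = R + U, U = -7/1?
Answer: 8014/55 ≈ 145.71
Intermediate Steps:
U = -7 (U = -7*1 = -7)
X(R) = -7 + R (X(R) = R - 7 = -7 + R)
138 - X((1*1)/(3 + 2) + 10/(-11)) = 138 - (-7 + ((1*1)/(3 + 2) + 10/(-11))) = 138 - (-7 + (1/5 + 10*(-1/11))) = 138 - (-7 + (1*(1/5) - 10/11)) = 138 - (-7 + (1/5 - 10/11)) = 138 - (-7 - 39/55) = 138 - 1*(-424/55) = 138 + 424/55 = 8014/55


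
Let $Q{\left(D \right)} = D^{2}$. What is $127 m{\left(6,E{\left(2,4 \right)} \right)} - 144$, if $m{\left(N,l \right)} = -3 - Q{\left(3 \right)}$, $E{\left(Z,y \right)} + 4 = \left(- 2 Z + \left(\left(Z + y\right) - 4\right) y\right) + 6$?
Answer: $-1668$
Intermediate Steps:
$E{\left(Z,y \right)} = 2 - 2 Z + y \left(-4 + Z + y\right)$ ($E{\left(Z,y \right)} = -4 - \left(-6 + 2 Z - \left(\left(Z + y\right) - 4\right) y\right) = -4 - \left(-6 + 2 Z - \left(-4 + Z + y\right) y\right) = -4 - \left(-6 + 2 Z - y \left(-4 + Z + y\right)\right) = -4 + \left(6 - 2 Z + y \left(-4 + Z + y\right)\right) = 2 - 2 Z + y \left(-4 + Z + y\right)$)
$m{\left(N,l \right)} = -12$ ($m{\left(N,l \right)} = -3 - 3^{2} = -3 - 9 = -12$)
$127 m{\left(6,E{\left(2,4 \right)} \right)} - 144 = 127 \left(-12\right) - 144 = -1524 - 144 = -1668$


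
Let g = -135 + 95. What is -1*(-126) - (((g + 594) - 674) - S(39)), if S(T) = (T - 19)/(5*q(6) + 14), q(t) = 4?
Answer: 4192/17 ≈ 246.59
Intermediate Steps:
g = -40
S(T) = -19/34 + T/34 (S(T) = (T - 19)/(5*4 + 14) = (-19 + T)/(20 + 14) = (-19 + T)/34 = (-19 + T)*(1/34) = -19/34 + T/34)
-1*(-126) - (((g + 594) - 674) - S(39)) = -1*(-126) - (((-40 + 594) - 674) - (-19/34 + (1/34)*39)) = 126 - ((554 - 674) - (-19/34 + 39/34)) = 126 - (-120 - 1*10/17) = 126 - (-120 - 10/17) = 126 - 1*(-2050/17) = 126 + 2050/17 = 4192/17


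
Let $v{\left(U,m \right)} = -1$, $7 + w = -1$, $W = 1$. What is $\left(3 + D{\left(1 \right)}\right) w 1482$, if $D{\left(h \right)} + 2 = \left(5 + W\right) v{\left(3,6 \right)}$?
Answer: $59280$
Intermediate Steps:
$w = -8$ ($w = -7 - 1 = -8$)
$D{\left(h \right)} = -8$ ($D{\left(h \right)} = -2 + \left(5 + 1\right) \left(-1\right) = -2 + 6 \left(-1\right) = -2 - 6 = -8$)
$\left(3 + D{\left(1 \right)}\right) w 1482 = \left(3 - 8\right) \left(-8\right) 1482 = \left(-5\right) \left(-8\right) 1482 = 40 \cdot 1482 = 59280$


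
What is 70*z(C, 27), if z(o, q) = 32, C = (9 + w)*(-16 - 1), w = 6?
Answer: 2240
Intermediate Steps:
C = -255 (C = (9 + 6)*(-16 - 1) = 15*(-17) = -255)
70*z(C, 27) = 70*32 = 2240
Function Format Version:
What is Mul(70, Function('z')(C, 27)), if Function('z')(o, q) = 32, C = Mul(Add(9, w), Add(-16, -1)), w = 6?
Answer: 2240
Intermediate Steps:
C = -255 (C = Mul(Add(9, 6), Add(-16, -1)) = Mul(15, -17) = -255)
Mul(70, Function('z')(C, 27)) = Mul(70, 32) = 2240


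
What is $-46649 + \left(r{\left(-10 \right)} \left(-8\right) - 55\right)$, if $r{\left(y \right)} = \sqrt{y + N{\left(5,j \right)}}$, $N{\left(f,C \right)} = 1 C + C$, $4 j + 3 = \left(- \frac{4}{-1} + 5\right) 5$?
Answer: $-46704 - 8 \sqrt{11} \approx -46731.0$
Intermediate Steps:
$j = \frac{21}{2}$ ($j = - \frac{3}{4} + \frac{\left(- \frac{4}{-1} + 5\right) 5}{4} = - \frac{3}{4} + \frac{\left(\left(-4\right) \left(-1\right) + 5\right) 5}{4} = - \frac{3}{4} + \frac{\left(4 + 5\right) 5}{4} = - \frac{3}{4} + \frac{9 \cdot 5}{4} = - \frac{3}{4} + \frac{1}{4} \cdot 45 = - \frac{3}{4} + \frac{45}{4} = \frac{21}{2} \approx 10.5$)
$N{\left(f,C \right)} = 2 C$ ($N{\left(f,C \right)} = C + C = 2 C$)
$r{\left(y \right)} = \sqrt{21 + y}$ ($r{\left(y \right)} = \sqrt{y + 2 \cdot \frac{21}{2}} = \sqrt{y + 21} = \sqrt{21 + y}$)
$-46649 + \left(r{\left(-10 \right)} \left(-8\right) - 55\right) = -46649 - \left(55 - \sqrt{21 - 10} \left(-8\right)\right) = -46649 - \left(55 - \sqrt{11} \left(-8\right)\right) = -46649 - \left(55 + 8 \sqrt{11}\right) = -46704 - 8 \sqrt{11}$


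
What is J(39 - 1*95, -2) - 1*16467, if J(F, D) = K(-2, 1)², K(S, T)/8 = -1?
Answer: -16403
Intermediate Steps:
K(S, T) = -8 (K(S, T) = 8*(-1) = -8)
J(F, D) = 64 (J(F, D) = (-8)² = 64)
J(39 - 1*95, -2) - 1*16467 = 64 - 1*16467 = 64 - 16467 = -16403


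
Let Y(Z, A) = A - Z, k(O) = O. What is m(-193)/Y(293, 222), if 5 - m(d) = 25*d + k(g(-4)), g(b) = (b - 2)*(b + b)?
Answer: -4782/71 ≈ -67.352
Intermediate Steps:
g(b) = 2*b*(-2 + b) (g(b) = (-2 + b)*(2*b) = 2*b*(-2 + b))
m(d) = -43 - 25*d (m(d) = 5 - (25*d + 2*(-4)*(-2 - 4)) = 5 - (25*d + 2*(-4)*(-6)) = 5 - (25*d + 48) = 5 - (48 + 25*d) = 5 + (-48 - 25*d) = -43 - 25*d)
m(-193)/Y(293, 222) = (-43 - 25*(-193))/(222 - 1*293) = (-43 + 4825)/(222 - 293) = 4782/(-71) = 4782*(-1/71) = -4782/71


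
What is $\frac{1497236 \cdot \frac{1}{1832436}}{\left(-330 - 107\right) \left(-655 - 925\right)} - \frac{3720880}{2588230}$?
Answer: $- \frac{117693547775034013}{81867252344855220} \approx -1.4376$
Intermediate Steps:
$\frac{1497236 \cdot \frac{1}{1832436}}{\left(-330 - 107\right) \left(-655 - 925\right)} - \frac{3720880}{2588230} = \frac{1497236 \cdot \frac{1}{1832436}}{\left(-330 - 107\right) \left(-1580\right)} - \frac{372088}{258823} = \frac{374309}{458109 \left(\left(-437\right) \left(-1580\right)\right)} - \frac{372088}{258823} = \frac{374309}{458109 \cdot 690460} - \frac{372088}{258823} = \frac{374309}{458109} \cdot \frac{1}{690460} - \frac{372088}{258823} = \frac{374309}{316305940140} - \frac{372088}{258823} = - \frac{117693547775034013}{81867252344855220}$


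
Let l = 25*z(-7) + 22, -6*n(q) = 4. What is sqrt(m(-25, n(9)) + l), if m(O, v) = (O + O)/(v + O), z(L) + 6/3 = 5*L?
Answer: 3*I*sqrt(593593)/77 ≈ 30.018*I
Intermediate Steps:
n(q) = -2/3 (n(q) = -1/6*4 = -2/3)
z(L) = -2 + 5*L
m(O, v) = 2*O/(O + v) (m(O, v) = (2*O)/(O + v) = 2*O/(O + v))
l = -903 (l = 25*(-2 + 5*(-7)) + 22 = 25*(-2 - 35) + 22 = 25*(-37) + 22 = -925 + 22 = -903)
sqrt(m(-25, n(9)) + l) = sqrt(2*(-25)/(-25 - 2/3) - 903) = sqrt(2*(-25)/(-77/3) - 903) = sqrt(2*(-25)*(-3/77) - 903) = sqrt(150/77 - 903) = sqrt(-69381/77) = 3*I*sqrt(593593)/77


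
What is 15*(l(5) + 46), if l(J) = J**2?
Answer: 1065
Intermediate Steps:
15*(l(5) + 46) = 15*(5**2 + 46) = 15*(25 + 46) = 15*71 = 1065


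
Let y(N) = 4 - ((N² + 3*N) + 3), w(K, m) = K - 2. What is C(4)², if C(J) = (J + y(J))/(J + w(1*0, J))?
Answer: 529/4 ≈ 132.25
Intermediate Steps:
w(K, m) = -2 + K
y(N) = 1 - N² - 3*N (y(N) = 4 - (3 + N² + 3*N) = 4 + (-3 - N² - 3*N) = 1 - N² - 3*N)
C(J) = (1 - J² - 2*J)/(-2 + J) (C(J) = (J + (1 - J² - 3*J))/(J + (-2 + 1*0)) = (1 - J² - 2*J)/(J + (-2 + 0)) = (1 - J² - 2*J)/(J - 2) = (1 - J² - 2*J)/(-2 + J))
C(4)² = ((1 - 1*4² - 2*4)/(-2 + 4))² = ((1 - 1*16 - 8)/2)² = ((1 - 16 - 8)/2)² = ((½)*(-23))² = (-23/2)² = 529/4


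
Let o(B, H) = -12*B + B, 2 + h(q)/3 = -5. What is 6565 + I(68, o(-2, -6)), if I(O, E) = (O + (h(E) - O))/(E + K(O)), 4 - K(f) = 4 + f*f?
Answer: 10070717/1534 ≈ 6565.0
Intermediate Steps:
h(q) = -21 (h(q) = -6 + 3*(-5) = -6 - 15 = -21)
o(B, H) = -11*B
K(f) = -f² (K(f) = 4 - (4 + f*f) = 4 - (4 + f²) = 4 + (-4 - f²) = -f²)
I(O, E) = -21/(E - O²) (I(O, E) = (O + (-21 - O))/(E - O²) = -21/(E - O²))
6565 + I(68, o(-2, -6)) = 6565 - 21/(-11*(-2) - 1*68²) = 6565 - 21/(22 - 1*4624) = 6565 - 21/(22 - 4624) = 6565 - 21/(-4602) = 6565 - 21*(-1/4602) = 6565 + 7/1534 = 10070717/1534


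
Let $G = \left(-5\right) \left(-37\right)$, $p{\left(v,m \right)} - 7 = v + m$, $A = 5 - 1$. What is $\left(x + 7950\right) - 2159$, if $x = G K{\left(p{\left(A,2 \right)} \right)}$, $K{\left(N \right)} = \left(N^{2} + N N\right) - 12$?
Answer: $66101$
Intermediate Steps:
$A = 4$ ($A = 5 - 1 = 4$)
$p{\left(v,m \right)} = 7 + m + v$ ($p{\left(v,m \right)} = 7 + \left(v + m\right) = 7 + \left(m + v\right) = 7 + m + v$)
$K{\left(N \right)} = -12 + 2 N^{2}$ ($K{\left(N \right)} = \left(N^{2} + N^{2}\right) - 12 = 2 N^{2} - 12 = -12 + 2 N^{2}$)
$G = 185$
$x = 60310$ ($x = 185 \left(-12 + 2 \left(7 + 2 + 4\right)^{2}\right) = 185 \left(-12 + 2 \cdot 13^{2}\right) = 185 \left(-12 + 2 \cdot 169\right) = 185 \left(-12 + 338\right) = 185 \cdot 326 = 60310$)
$\left(x + 7950\right) - 2159 = \left(60310 + 7950\right) - 2159 = 68260 - 2159 = 66101$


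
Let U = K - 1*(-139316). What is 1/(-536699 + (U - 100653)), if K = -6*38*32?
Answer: -1/505332 ≈ -1.9789e-6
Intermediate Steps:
K = -7296 (K = -228*32 = -7296)
U = 132020 (U = -7296 - 1*(-139316) = -7296 + 139316 = 132020)
1/(-536699 + (U - 100653)) = 1/(-536699 + (132020 - 100653)) = 1/(-536699 + 31367) = 1/(-505332) = -1/505332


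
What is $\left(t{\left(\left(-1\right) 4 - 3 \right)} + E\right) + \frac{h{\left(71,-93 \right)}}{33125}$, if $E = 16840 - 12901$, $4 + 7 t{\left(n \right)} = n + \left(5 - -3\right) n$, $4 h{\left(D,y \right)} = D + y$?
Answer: $\frac{1822272423}{463750} \approx 3929.4$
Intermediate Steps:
$h{\left(D,y \right)} = \frac{D}{4} + \frac{y}{4}$ ($h{\left(D,y \right)} = \frac{D + y}{4} = \frac{D}{4} + \frac{y}{4}$)
$t{\left(n \right)} = - \frac{4}{7} + \frac{9 n}{7}$ ($t{\left(n \right)} = - \frac{4}{7} + \frac{n + \left(5 - -3\right) n}{7} = - \frac{4}{7} + \frac{n + \left(5 + 3\right) n}{7} = - \frac{4}{7} + \frac{n + 8 n}{7} = - \frac{4}{7} + \frac{9 n}{7}$)
$E = 3939$ ($E = 16840 - 12901 = 3939$)
$\left(t{\left(\left(-1\right) 4 - 3 \right)} + E\right) + \frac{h{\left(71,-93 \right)}}{33125} = \left(\left(- \frac{4}{7} + \frac{9 \left(\left(-1\right) 4 - 3\right)}{7}\right) + 3939\right) + \frac{\frac{1}{4} \cdot 71 + \frac{1}{4} \left(-93\right)}{33125} = \left(\left(- \frac{4}{7} + \frac{9 \left(-4 - 3\right)}{7}\right) + 3939\right) + \left(\frac{71}{4} - \frac{93}{4}\right) \frac{1}{33125} = \left(\left(- \frac{4}{7} + \frac{9}{7} \left(-7\right)\right) + 3939\right) - \frac{11}{66250} = \left(\left(- \frac{4}{7} - 9\right) + 3939\right) - \frac{11}{66250} = \left(- \frac{67}{7} + 3939\right) - \frac{11}{66250} = \frac{27506}{7} - \frac{11}{66250} = \frac{1822272423}{463750}$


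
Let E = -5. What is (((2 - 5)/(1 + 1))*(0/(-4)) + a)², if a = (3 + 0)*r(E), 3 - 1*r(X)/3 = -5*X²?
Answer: 1327104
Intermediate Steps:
r(X) = 9 + 15*X² (r(X) = 9 - (-15)*X² = 9 + 15*X²)
a = 1152 (a = (3 + 0)*(9 + 15*(-5)²) = 3*(9 + 15*25) = 3*(9 + 375) = 3*384 = 1152)
(((2 - 5)/(1 + 1))*(0/(-4)) + a)² = (((2 - 5)/(1 + 1))*(0/(-4)) + 1152)² = ((-3/2)*(0*(-¼)) + 1152)² = (-3*½*0 + 1152)² = (-3/2*0 + 1152)² = (0 + 1152)² = 1152² = 1327104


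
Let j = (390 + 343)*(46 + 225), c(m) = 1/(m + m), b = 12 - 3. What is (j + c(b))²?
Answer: 12784736580625/324 ≈ 3.9459e+10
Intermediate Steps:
b = 9
c(m) = 1/(2*m)
j = 198643 (j = 733*271 = 198643)
(j + c(b))² = (198643 + (½)/9)² = (198643 + (½)*(⅑))² = (198643 + 1/18)² = (3575575/18)² = 12784736580625/324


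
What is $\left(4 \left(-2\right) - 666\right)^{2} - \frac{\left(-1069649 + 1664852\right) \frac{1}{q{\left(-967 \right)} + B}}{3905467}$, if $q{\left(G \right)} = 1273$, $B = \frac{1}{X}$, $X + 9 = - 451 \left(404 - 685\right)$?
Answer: $\frac{13628683175529696518}{30000887520189} \approx 4.5428 \cdot 10^{5}$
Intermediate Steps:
$X = 126722$ ($X = -9 - 451 \left(404 - 685\right) = -9 - -126731 = -9 + 126731 = 126722$)
$B = \frac{1}{126722} \approx 7.8913 \cdot 10^{-6}$
$\left(4 \left(-2\right) - 666\right)^{2} - \frac{\left(-1069649 + 1664852\right) \frac{1}{q{\left(-967 \right)} + B}}{3905467} = \left(4 \left(-2\right) - 666\right)^{2} - \frac{\left(-1069649 + 1664852\right) \frac{1}{1273 + \frac{1}{126722}}}{3905467} = \left(-8 - 666\right)^{2} - \frac{595203}{\frac{161317107}{126722}} \cdot \frac{1}{3905467} = \left(-674\right)^{2} - 595203 \cdot \frac{126722}{161317107} \cdot \frac{1}{3905467} = 454276 - \frac{3591681646}{7681767} \cdot \frac{1}{3905467} = 454276 - \frac{3591681646}{30000887520189} = \frac{13628683175529696518}{30000887520189}$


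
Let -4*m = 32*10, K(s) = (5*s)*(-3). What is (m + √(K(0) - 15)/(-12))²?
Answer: (960 + I*√15)²/144 ≈ 6399.9 + 51.64*I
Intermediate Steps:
K(s) = -15*s
m = -80 (m = -8*10 = -¼*320 = -80)
(m + √(K(0) - 15)/(-12))² = (-80 + √(-15*0 - 15)/(-12))² = (-80 - √(0 - 15)/12)² = (-80 - I*√15/12)²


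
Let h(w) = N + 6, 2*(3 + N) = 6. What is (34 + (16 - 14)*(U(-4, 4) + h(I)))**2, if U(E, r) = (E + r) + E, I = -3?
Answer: 1444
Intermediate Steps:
N = 0 (N = -3 + (1/2)*6 = -3 + 3 = 0)
h(w) = 6 (h(w) = 0 + 6 = 6)
U(E, r) = r + 2*E
(34 + (16 - 14)*(U(-4, 4) + h(I)))**2 = (34 + (16 - 14)*((4 + 2*(-4)) + 6))**2 = (34 + 2*((4 - 8) + 6))**2 = (34 + 2*(-4 + 6))**2 = (34 + 2*2)**2 = (34 + 4)**2 = 38**2 = 1444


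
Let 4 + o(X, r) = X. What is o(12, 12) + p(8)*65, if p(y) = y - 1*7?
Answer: 73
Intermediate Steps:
p(y) = -7 + y (p(y) = y - 7 = -7 + y)
o(X, r) = -4 + X
o(12, 12) + p(8)*65 = (-4 + 12) + (-7 + 8)*65 = 8 + 1*65 = 8 + 65 = 73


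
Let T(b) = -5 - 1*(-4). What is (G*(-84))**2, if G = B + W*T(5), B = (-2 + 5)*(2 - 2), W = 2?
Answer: 28224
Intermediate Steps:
T(b) = -1 (T(b) = -5 + 4 = -1)
B = 0 (B = 3*0 = 0)
G = -2 (G = 0 + 2*(-1) = 0 - 2 = -2)
(G*(-84))**2 = (-2*(-84))**2 = 168**2 = 28224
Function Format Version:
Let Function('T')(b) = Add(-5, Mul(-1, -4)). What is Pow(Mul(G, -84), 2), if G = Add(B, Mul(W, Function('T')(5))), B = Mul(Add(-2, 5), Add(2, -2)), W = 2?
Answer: 28224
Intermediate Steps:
Function('T')(b) = -1 (Function('T')(b) = Add(-5, 4) = -1)
B = 0 (B = Mul(3, 0) = 0)
G = -2 (G = Add(0, Mul(2, -1)) = Add(0, -2) = -2)
Pow(Mul(G, -84), 2) = Pow(Mul(-2, -84), 2) = Pow(168, 2) = 28224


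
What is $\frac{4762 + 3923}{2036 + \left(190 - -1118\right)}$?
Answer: $\frac{8685}{3344} \approx 2.5972$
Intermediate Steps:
$\frac{4762 + 3923}{2036 + \left(190 - -1118\right)} = \frac{8685}{2036 + \left(190 + 1118\right)} = \frac{8685}{2036 + 1308} = \frac{8685}{3344}$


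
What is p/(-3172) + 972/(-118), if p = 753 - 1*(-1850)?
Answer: -1695169/187148 ≈ -9.0579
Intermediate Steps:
p = 2603 (p = 753 + 1850 = 2603)
p/(-3172) + 972/(-118) = 2603/(-3172) + 972/(-118) = 2603*(-1/3172) + 972*(-1/118) = -2603/3172 - 486/59 = -1695169/187148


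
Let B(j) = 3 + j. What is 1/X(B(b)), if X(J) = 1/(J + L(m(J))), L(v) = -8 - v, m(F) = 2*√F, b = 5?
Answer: -4*√2 ≈ -5.6569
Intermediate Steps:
X(J) = 1/(-8 + J - 2*√J) (X(J) = 1/(J + (-8 - 2*√J)) = 1/(-8 + J - 2*√J))
1/X(B(b)) = 1/(1/(-8 + (3 + 5) - 2*√(3 + 5))) = 1/(1/(-8 + 8 - 4*√2)) = 1/(1/(-4*√2)) = 1/(-√2/8) = -4*√2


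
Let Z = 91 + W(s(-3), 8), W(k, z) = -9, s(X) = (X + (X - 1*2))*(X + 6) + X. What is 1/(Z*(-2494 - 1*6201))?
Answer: -1/712990 ≈ -1.4025e-6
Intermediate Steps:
s(X) = X + (-2 + 2*X)*(6 + X) (s(X) = (X + (X - 2))*(6 + X) + X = (X + (-2 + X))*(6 + X) + X = (-2 + 2*X)*(6 + X) + X = X + (-2 + 2*X)*(6 + X))
Z = 82 (Z = 91 - 9 = 82)
1/(Z*(-2494 - 1*6201)) = 1/(82*(-2494 - 1*6201)) = 1/(82*(-2494 - 6201)) = 1/(82*(-8695)) = 1/(-712990) = -1/712990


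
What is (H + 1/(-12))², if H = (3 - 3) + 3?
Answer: 1225/144 ≈ 8.5069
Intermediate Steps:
H = 3 (H = 0 + 3 = 3)
(H + 1/(-12))² = (3 + 1/(-12))² = (3 - 1/12)² = (35/12)² = 1225/144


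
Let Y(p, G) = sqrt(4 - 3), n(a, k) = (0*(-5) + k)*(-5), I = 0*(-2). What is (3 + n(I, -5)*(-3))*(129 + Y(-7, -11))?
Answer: -9360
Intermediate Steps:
I = 0
n(a, k) = -5*k (n(a, k) = (0 + k)*(-5) = k*(-5) = -5*k)
Y(p, G) = 1 (Y(p, G) = sqrt(1) = 1)
(3 + n(I, -5)*(-3))*(129 + Y(-7, -11)) = (3 - 5*(-5)*(-3))*(129 + 1) = (3 + 25*(-3))*130 = (3 - 75)*130 = -72*130 = -9360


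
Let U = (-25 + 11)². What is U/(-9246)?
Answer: -98/4623 ≈ -0.021198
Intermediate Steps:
U = 196 (U = (-14)² = 196)
U/(-9246) = 196/(-9246) = 196*(-1/9246) = -98/4623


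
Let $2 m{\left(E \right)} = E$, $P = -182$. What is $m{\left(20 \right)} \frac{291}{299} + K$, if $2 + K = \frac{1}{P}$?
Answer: $\frac{32345}{4186} \approx 7.7269$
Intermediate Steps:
$m{\left(E \right)} = \frac{E}{2}$
$K = - \frac{365}{182}$ ($K = -2 + \frac{1}{-182} = -2 - \frac{1}{182} = - \frac{365}{182} \approx -2.0055$)
$m{\left(20 \right)} \frac{291}{299} + K = \frac{1}{2} \cdot 20 \cdot \frac{291}{299} - \frac{365}{182} = 10 \cdot 291 \cdot \frac{1}{299} - \frac{365}{182} = 10 \cdot \frac{291}{299} - \frac{365}{182} = \frac{2910}{299} - \frac{365}{182} = \frac{32345}{4186}$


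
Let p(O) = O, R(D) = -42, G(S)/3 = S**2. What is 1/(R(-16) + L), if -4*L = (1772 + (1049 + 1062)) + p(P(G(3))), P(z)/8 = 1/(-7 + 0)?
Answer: -28/28349 ≈ -0.00098769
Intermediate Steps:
G(S) = 3*S**2
P(z) = -8/7 (P(z) = 8/(-7 + 0) = 8/(-7) = 8*(-1/7) = -8/7)
L = -27173/28 (L = -((1772 + (1049 + 1062)) - 8/7)/4 = -((1772 + 2111) - 8/7)/4 = -(3883 - 8/7)/4 = -1/4*27173/7 = -27173/28 ≈ -970.46)
1/(R(-16) + L) = 1/(-42 - 27173/28) = 1/(-28349/28) = -28/28349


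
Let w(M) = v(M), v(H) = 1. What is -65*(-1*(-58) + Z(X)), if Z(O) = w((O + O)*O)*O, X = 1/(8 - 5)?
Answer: -11375/3 ≈ -3791.7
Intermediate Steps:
w(M) = 1
X = 1/3 ≈ 0.33333
Z(O) = O (Z(O) = 1*O = O)
-65*(-1*(-58) + Z(X)) = -65*(-1*(-58) + 1/3) = -65*(58 + 1/3) = -65*175/3 = -11375/3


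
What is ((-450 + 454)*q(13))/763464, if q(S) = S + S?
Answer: 1/7341 ≈ 0.00013622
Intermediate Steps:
q(S) = 2*S
((-450 + 454)*q(13))/763464 = ((-450 + 454)*(2*13))/763464 = (4*26)*(1/763464) = 104*(1/763464) = 1/7341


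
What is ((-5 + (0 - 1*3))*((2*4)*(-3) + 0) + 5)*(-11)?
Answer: -2167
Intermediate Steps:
((-5 + (0 - 1*3))*((2*4)*(-3) + 0) + 5)*(-11) = ((-5 + (0 - 3))*(8*(-3) + 0) + 5)*(-11) = ((-5 - 3)*(-24 + 0) + 5)*(-11) = (-8*(-24) + 5)*(-11) = (192 + 5)*(-11) = 197*(-11) = -2167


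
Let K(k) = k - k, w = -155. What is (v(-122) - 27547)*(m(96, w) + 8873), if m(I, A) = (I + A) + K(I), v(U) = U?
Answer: -243874566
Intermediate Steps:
K(k) = 0
m(I, A) = A + I (m(I, A) = (I + A) + 0 = (A + I) + 0 = A + I)
(v(-122) - 27547)*(m(96, w) + 8873) = (-122 - 27547)*((-155 + 96) + 8873) = -27669*(-59 + 8873) = -27669*8814 = -243874566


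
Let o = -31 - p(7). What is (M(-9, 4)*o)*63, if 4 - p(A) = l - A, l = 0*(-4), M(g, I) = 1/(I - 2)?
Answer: -1323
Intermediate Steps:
M(g, I) = 1/(-2 + I)
l = 0
p(A) = 4 + A (p(A) = 4 - (0 - A) = 4 - (-1)*A = 4 + A)
o = -42 (o = -31 - (4 + 7) = -31 - 1*11 = -31 - 11 = -42)
(M(-9, 4)*o)*63 = (-42/(-2 + 4))*63 = (-42/2)*63 = ((½)*(-42))*63 = -21*63 = -1323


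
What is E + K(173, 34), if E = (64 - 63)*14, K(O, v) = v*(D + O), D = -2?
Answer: 5828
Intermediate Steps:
K(O, v) = v*(-2 + O)
E = 14 (E = 1*14 = 14)
E + K(173, 34) = 14 + 34*(-2 + 173) = 14 + 34*171 = 14 + 5814 = 5828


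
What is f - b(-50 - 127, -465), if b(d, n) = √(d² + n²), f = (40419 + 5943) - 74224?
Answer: -27862 - 3*√27506 ≈ -28360.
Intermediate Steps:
f = -27862 (f = 46362 - 74224 = -27862)
f - b(-50 - 127, -465) = -27862 - √((-50 - 127)² + (-465)²) = -27862 - √((-177)² + 216225) = -27862 - √(31329 + 216225) = -27862 - √247554 = -27862 - 3*√27506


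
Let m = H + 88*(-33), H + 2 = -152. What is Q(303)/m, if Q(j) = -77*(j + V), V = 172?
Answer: 3325/278 ≈ 11.960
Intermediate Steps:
H = -154 (H = -2 - 152 = -154)
Q(j) = -13244 - 77*j (Q(j) = -77*(j + 172) = -77*(172 + j) = -13244 - 77*j)
m = -3058 (m = -154 + 88*(-33) = -154 - 2904 = -3058)
Q(303)/m = (-13244 - 77*303)/(-3058) = (-13244 - 23331)*(-1/3058) = -36575*(-1/3058) = 3325/278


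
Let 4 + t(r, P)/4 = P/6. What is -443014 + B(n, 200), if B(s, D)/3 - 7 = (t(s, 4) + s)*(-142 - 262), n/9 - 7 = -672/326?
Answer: -78354719/163 ≈ -4.8070e+5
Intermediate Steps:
t(r, P) = -16 + 2*P/3 (t(r, P) = -16 + 4*(P/6) = -16 + 2*P/3)
n = 7245/163 (n = 63 + 9*(-672/326) = 63 + 9*(-672*1/326) = 63 + 9*(-336/163) = 63 - 3024/163 = 7245/163 ≈ 44.448)
B(s, D) = 16181 - 1212*s (B(s, D) = 21 + 3*(((-16 + (⅔)*4) + s)*(-142 - 262)) = 21 + 3*(((-16 + 8/3) + s)*(-404)) = 21 + 3*((-40/3 + s)*(-404)) = 21 + 3*(16160/3 - 404*s) = 21 + (16160 - 1212*s) = 16181 - 1212*s)
-443014 + B(n, 200) = -443014 + (16181 - 1212*7245/163) = -443014 + (16181 - 8780940/163) = -443014 - 6143437/163 = -78354719/163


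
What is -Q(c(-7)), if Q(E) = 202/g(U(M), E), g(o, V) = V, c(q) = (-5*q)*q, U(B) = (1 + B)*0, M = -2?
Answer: 202/245 ≈ 0.82449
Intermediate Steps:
U(B) = 0
c(q) = -5*q²
Q(E) = 202/E
-Q(c(-7)) = -202/((-5*(-7)²)) = -202/((-5*49)) = -202/(-245) = -202*(-1)/245 = -1*(-202/245) = 202/245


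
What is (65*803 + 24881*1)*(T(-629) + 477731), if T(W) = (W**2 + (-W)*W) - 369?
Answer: 36793153512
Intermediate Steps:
T(W) = -369 (T(W) = (W**2 - W**2) - 369 = 0 - 369 = -369)
(65*803 + 24881*1)*(T(-629) + 477731) = (65*803 + 24881*1)*(-369 + 477731) = (52195 + 24881)*477362 = 77076*477362 = 36793153512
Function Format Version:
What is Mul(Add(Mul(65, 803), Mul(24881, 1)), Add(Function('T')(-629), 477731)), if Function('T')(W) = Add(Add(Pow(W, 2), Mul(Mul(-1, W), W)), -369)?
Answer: 36793153512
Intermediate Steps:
Function('T')(W) = -369 (Function('T')(W) = Add(Add(Pow(W, 2), Mul(-1, Pow(W, 2))), -369) = Add(0, -369) = -369)
Mul(Add(Mul(65, 803), Mul(24881, 1)), Add(Function('T')(-629), 477731)) = Mul(Add(Mul(65, 803), Mul(24881, 1)), Add(-369, 477731)) = Mul(Add(52195, 24881), 477362) = Mul(77076, 477362) = 36793153512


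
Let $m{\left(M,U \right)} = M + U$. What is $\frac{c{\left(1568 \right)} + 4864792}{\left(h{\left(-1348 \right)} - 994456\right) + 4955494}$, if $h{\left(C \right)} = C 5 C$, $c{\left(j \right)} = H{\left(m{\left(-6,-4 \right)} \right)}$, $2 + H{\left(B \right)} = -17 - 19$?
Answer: $\frac{2432377}{6523279} \approx 0.37288$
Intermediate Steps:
$H{\left(B \right)} = -38$ ($H{\left(B \right)} = -2 - 36 = -38$)
$c{\left(j \right)} = -38$
$h{\left(C \right)} = 5 C^{2}$ ($h{\left(C \right)} = 5 C C = 5 C^{2}$)
$\frac{c{\left(1568 \right)} + 4864792}{\left(h{\left(-1348 \right)} - 994456\right) + 4955494} = \frac{-38 + 4864792}{\left(5 \left(-1348\right)^{2} - 994456\right) + 4955494} = \frac{4864754}{\left(5 \cdot 1817104 - 994456\right) + 4955494} = \frac{4864754}{\left(9085520 - 994456\right) + 4955494} = \frac{4864754}{8091064 + 4955494} = \frac{4864754}{13046558} = 4864754 \cdot \frac{1}{13046558} = \frac{2432377}{6523279}$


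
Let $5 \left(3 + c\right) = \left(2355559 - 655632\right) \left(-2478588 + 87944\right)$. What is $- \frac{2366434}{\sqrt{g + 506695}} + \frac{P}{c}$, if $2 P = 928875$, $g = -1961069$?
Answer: $- \frac{4644375}{8127840566006} + \frac{1183217 i \sqrt{1454374}}{727187} \approx -5.7142 \cdot 10^{-7} + 1962.3 i$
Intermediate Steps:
$c = - \frac{4063920283003}{5}$ ($c = -3 + \frac{\left(2355559 - 655632\right) \left(-2478588 + 87944\right)}{5} = -3 + \frac{1699927 \left(-2390644\right)}{5} = -3 + \frac{1}{5} \left(-4063920282988\right) = -3 - \frac{4063920282988}{5} = - \frac{4063920283003}{5} \approx -8.1278 \cdot 10^{11}$)
$P = \frac{928875}{2}$ ($P = \frac{1}{2} \cdot 928875 = \frac{928875}{2} \approx 4.6444 \cdot 10^{5}$)
$- \frac{2366434}{\sqrt{g + 506695}} + \frac{P}{c} = - \frac{2366434}{\sqrt{-1961069 + 506695}} + \frac{928875}{2 \left(- \frac{4063920283003}{5}\right)} = - \frac{2366434}{\sqrt{-1454374}} + \frac{928875}{2} \left(- \frac{5}{4063920283003}\right) = - \frac{2366434}{i \sqrt{1454374}} - \frac{4644375}{8127840566006} = - 2366434 \left(- \frac{i \sqrt{1454374}}{1454374}\right) - \frac{4644375}{8127840566006} = \frac{1183217 i \sqrt{1454374}}{727187} - \frac{4644375}{8127840566006} = - \frac{4644375}{8127840566006} + \frac{1183217 i \sqrt{1454374}}{727187}$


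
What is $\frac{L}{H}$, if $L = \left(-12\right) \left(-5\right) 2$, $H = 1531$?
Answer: $\frac{120}{1531} \approx 0.07838$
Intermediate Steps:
$L = 120$ ($L = 60 \cdot 2 = 120$)
$\frac{L}{H} = \frac{120}{1531}$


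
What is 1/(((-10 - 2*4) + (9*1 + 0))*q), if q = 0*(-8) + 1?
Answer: -⅑ ≈ -0.11111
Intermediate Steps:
q = 1 (q = 0 + 1 = 1)
1/(((-10 - 2*4) + (9*1 + 0))*q) = 1/(((-10 - 2*4) + (9*1 + 0))*1) = 1/(((-10 - 8) + (9 + 0))*1) = 1/((-18 + 9)*1) = 1/(-9*1) = 1/(-9) = -⅑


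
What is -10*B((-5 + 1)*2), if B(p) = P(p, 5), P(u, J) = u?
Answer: 80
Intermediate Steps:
B(p) = p
-10*B((-5 + 1)*2) = -10*(-5 + 1)*2 = -(-40)*2 = -10*(-8) = 80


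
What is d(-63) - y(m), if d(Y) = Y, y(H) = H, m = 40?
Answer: -103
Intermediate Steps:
d(-63) - y(m) = -63 - 1*40 = -63 - 40 = -103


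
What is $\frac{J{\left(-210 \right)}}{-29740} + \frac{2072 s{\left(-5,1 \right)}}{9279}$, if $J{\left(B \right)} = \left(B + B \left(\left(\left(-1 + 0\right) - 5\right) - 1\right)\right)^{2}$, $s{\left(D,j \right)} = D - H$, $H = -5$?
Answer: $- \frac{79380}{1487} \approx -53.383$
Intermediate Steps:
$s{\left(D,j \right)} = 5 + D$ ($s{\left(D,j \right)} = D - -5 = D + 5 = 5 + D$)
$J{\left(B \right)} = 36 B^{2}$ ($J{\left(B \right)} = \left(B + B \left(\left(-1 - 5\right) - 1\right)\right)^{2} = \left(B + B \left(-6 - 1\right)\right)^{2} = \left(B + B \left(-7\right)\right)^{2} = \left(B - 7 B\right)^{2} = \left(- 6 B\right)^{2} = 36 B^{2}$)
$\frac{J{\left(-210 \right)}}{-29740} + \frac{2072 s{\left(-5,1 \right)}}{9279} = \frac{36 \left(-210\right)^{2}}{-29740} + \frac{2072 \left(5 - 5\right)}{9279} = 36 \cdot 44100 \left(- \frac{1}{29740}\right) + 2072 \cdot 0 \cdot \frac{1}{9279} = 1587600 \left(- \frac{1}{29740}\right) + 0 \cdot \frac{1}{9279} = - \frac{79380}{1487} + 0 = - \frac{79380}{1487}$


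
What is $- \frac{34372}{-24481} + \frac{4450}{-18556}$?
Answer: $\frac{264433191}{227134718} \approx 1.1642$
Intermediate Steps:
$- \frac{34372}{-24481} + \frac{4450}{-18556} = \left(-34372\right) \left(- \frac{1}{24481}\right) + 4450 \left(- \frac{1}{18556}\right) = \frac{34372}{24481} - \frac{2225}{9278} = \frac{264433191}{227134718}$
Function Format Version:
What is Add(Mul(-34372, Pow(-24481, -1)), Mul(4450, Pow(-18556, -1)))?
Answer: Rational(264433191, 227134718) ≈ 1.1642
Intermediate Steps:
Add(Mul(-34372, Pow(-24481, -1)), Mul(4450, Pow(-18556, -1))) = Add(Mul(-34372, Rational(-1, 24481)), Mul(4450, Rational(-1, 18556))) = Add(Rational(34372, 24481), Rational(-2225, 9278)) = Rational(264433191, 227134718)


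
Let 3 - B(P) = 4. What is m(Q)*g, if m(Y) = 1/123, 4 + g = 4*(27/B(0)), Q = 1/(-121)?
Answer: -112/123 ≈ -0.91057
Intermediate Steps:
B(P) = -1 (B(P) = 3 - 1*4 = 3 - 4 = -1)
Q = -1/121 ≈ -0.0082645
g = -112 (g = -4 + 4*(27/(-1)) = -4 + 4*(27*(-1)) = -4 + 4*(-27) = -4 - 108 = -112)
m(Y) = 1/123
m(Q)*g = (1/123)*(-112) = -112/123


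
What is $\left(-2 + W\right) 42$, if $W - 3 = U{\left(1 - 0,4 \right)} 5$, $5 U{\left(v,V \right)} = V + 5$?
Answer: $420$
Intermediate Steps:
$U{\left(v,V \right)} = 1 + \frac{V}{5}$ ($U{\left(v,V \right)} = \frac{V + 5}{5} = \frac{5 + V}{5} = 1 + \frac{V}{5}$)
$W = 12$ ($W = 3 + \left(1 + \frac{1}{5} \cdot 4\right) 5 = 3 + \left(1 + \frac{4}{5}\right) 5 = 3 + \frac{9}{5} \cdot 5 = 3 + 9 = 12$)
$\left(-2 + W\right) 42 = \left(-2 + 12\right) 42 = 10 \cdot 42 = 420$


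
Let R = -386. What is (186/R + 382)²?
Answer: 5421818689/37249 ≈ 1.4556e+5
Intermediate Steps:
(186/R + 382)² = (186/(-386) + 382)² = (186*(-1/386) + 382)² = (-93/193 + 382)² = (73633/193)² = 5421818689/37249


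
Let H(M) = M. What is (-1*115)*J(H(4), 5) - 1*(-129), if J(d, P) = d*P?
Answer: -2171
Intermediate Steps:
J(d, P) = P*d
(-1*115)*J(H(4), 5) - 1*(-129) = (-1*115)*(5*4) - 1*(-129) = -115*20 + 129 = -2300 + 129 = -2171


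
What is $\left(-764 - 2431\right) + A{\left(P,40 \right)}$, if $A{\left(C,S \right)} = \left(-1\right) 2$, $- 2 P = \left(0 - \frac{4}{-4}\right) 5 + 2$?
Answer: $-3197$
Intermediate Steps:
$P = - \frac{7}{2}$ ($P = - \frac{\left(0 - \frac{4}{-4}\right) 5 + 2}{2} = - \frac{\left(0 - -1\right) 5 + 2}{2} = - \frac{\left(0 + 1\right) 5 + 2}{2} = - \frac{1 \cdot 5 + 2}{2} = - \frac{5 + 2}{2} = \left(- \frac{1}{2}\right) 7 = - \frac{7}{2} \approx -3.5$)
$A{\left(C,S \right)} = -2$
$\left(-764 - 2431\right) + A{\left(P,40 \right)} = \left(-764 - 2431\right) - 2 = -3195 - 2 = -3197$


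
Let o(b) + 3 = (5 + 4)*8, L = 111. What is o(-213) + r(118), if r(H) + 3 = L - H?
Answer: 59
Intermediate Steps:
o(b) = 69 (o(b) = -3 + (5 + 4)*8 = -3 + 9*8 = -3 + 72 = 69)
r(H) = 108 - H (r(H) = -3 + (111 - H) = 108 - H)
o(-213) + r(118) = 69 + (108 - 1*118) = 69 + (108 - 118) = 69 - 10 = 59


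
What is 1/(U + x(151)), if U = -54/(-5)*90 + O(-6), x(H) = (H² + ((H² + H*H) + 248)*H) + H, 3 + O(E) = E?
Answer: 1/6947265 ≈ 1.4394e-7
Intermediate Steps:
O(E) = -3 + E
x(H) = H + H² + H*(248 + 2*H²) (x(H) = (H² + ((H² + H²) + 248)*H) + H = (H² + (2*H² + 248)*H) + H = (H² + (248 + 2*H²)*H) + H = (H² + H*(248 + 2*H²)) + H = H + H² + H*(248 + 2*H²))
U = 963 (U = -54/(-5)*90 + (-3 - 6) = -54*(-⅕)*90 - 9 = (54/5)*90 - 9 = 972 - 9 = 963)
1/(U + x(151)) = 1/(963 + 151*(249 + 151 + 2*151²)) = 1/(963 + 151*(249 + 151 + 2*22801)) = 1/(963 + 151*(249 + 151 + 45602)) = 1/(963 + 151*46002) = 1/(963 + 6946302) = 1/6947265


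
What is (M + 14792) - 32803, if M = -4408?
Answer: -22419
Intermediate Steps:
(M + 14792) - 32803 = (-4408 + 14792) - 32803 = 10384 - 32803 = -22419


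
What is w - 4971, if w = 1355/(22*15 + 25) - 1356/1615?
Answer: -569658326/114665 ≈ -4968.0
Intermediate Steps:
w = 341389/114665 (w = 1355/(330 + 25) - 1356*1/1615 = 1355/355 - 1356/1615 = 1355*(1/355) - 1356/1615 = 271/71 - 1356/1615 = 341389/114665 ≈ 2.9773)
w - 4971 = 341389/114665 - 4971 = -569658326/114665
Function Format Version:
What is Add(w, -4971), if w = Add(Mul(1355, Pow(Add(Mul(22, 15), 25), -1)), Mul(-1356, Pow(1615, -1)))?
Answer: Rational(-569658326, 114665) ≈ -4968.0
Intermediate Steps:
w = Rational(341389, 114665) (w = Add(Mul(1355, Pow(Add(330, 25), -1)), Mul(-1356, Rational(1, 1615))) = Add(Mul(1355, Pow(355, -1)), Rational(-1356, 1615)) = Add(Mul(1355, Rational(1, 355)), Rational(-1356, 1615)) = Add(Rational(271, 71), Rational(-1356, 1615)) = Rational(341389, 114665) ≈ 2.9773)
Add(w, -4971) = Add(Rational(341389, 114665), -4971) = Rational(-569658326, 114665)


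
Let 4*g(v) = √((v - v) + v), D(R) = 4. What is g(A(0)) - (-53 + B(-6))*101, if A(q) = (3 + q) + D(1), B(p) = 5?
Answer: 4848 + √7/4 ≈ 4848.7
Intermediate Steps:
A(q) = 7 + q (A(q) = (3 + q) + 4 = 7 + q)
g(v) = √v/4 (g(v) = √((v - v) + v)/4 = √(0 + v)/4 = √v/4)
g(A(0)) - (-53 + B(-6))*101 = √(7 + 0)/4 - (-53 + 5)*101 = √7/4 - (-48)*101 = √7/4 - 1*(-4848) = √7/4 + 4848 = 4848 + √7/4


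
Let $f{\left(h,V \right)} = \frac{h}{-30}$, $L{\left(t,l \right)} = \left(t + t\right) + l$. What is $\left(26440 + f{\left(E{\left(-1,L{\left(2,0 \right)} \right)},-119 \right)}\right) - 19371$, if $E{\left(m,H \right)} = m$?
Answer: $\frac{212071}{30} \approx 7069.0$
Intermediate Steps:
$L{\left(t,l \right)} = l + 2 t$ ($L{\left(t,l \right)} = 2 t + l = l + 2 t$)
$f{\left(h,V \right)} = - \frac{h}{30}$ ($f{\left(h,V \right)} = h \left(- \frac{1}{30}\right) = - \frac{h}{30}$)
$\left(26440 + f{\left(E{\left(-1,L{\left(2,0 \right)} \right)},-119 \right)}\right) - 19371 = \left(26440 - - \frac{1}{30}\right) - 19371 = \left(26440 + \frac{1}{30}\right) - 19371 = \frac{793201}{30} - 19371 = \frac{212071}{30}$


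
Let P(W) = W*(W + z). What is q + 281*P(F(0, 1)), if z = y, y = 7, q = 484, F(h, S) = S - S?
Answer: 484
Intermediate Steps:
F(h, S) = 0
z = 7
P(W) = W*(7 + W) (P(W) = W*(W + 7) = W*(7 + W))
q + 281*P(F(0, 1)) = 484 + 281*(0*(7 + 0)) = 484 + 281*(0*7) = 484 + 281*0 = 484 + 0 = 484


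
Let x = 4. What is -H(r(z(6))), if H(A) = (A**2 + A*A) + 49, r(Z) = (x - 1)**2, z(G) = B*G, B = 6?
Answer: -211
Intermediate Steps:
z(G) = 6*G
r(Z) = 9 (r(Z) = (4 - 1)**2 = 3**2 = 9)
H(A) = 49 + 2*A**2 (H(A) = (A**2 + A**2) + 49 = 2*A**2 + 49 = 49 + 2*A**2)
-H(r(z(6))) = -(49 + 2*9**2) = -(49 + 2*81) = -(49 + 162) = -1*211 = -211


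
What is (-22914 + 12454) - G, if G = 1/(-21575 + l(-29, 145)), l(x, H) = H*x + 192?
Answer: -267650479/25588 ≈ -10460.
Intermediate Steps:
l(x, H) = 192 + H*x
G = -1/25588 (G = 1/(-21575 + (192 + 145*(-29))) = 1/(-21575 + (192 - 4205)) = 1/(-21575 - 4013) = 1/(-25588) = -1/25588 ≈ -3.9081e-5)
(-22914 + 12454) - G = (-22914 + 12454) - 1*(-1/25588) = -10460 + 1/25588 = -267650479/25588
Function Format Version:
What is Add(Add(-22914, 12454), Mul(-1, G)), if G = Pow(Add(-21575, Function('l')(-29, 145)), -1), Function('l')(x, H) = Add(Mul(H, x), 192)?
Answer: Rational(-267650479, 25588) ≈ -10460.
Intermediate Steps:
Function('l')(x, H) = Add(192, Mul(H, x))
G = Rational(-1, 25588) (G = Pow(Add(-21575, Add(192, Mul(145, -29))), -1) = Pow(Add(-21575, Add(192, -4205)), -1) = Pow(Add(-21575, -4013), -1) = Pow(-25588, -1) = Rational(-1, 25588) ≈ -3.9081e-5)
Add(Add(-22914, 12454), Mul(-1, G)) = Add(Add(-22914, 12454), Mul(-1, Rational(-1, 25588))) = Add(-10460, Rational(1, 25588)) = Rational(-267650479, 25588)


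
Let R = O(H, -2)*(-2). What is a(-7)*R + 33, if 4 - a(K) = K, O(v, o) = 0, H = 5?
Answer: 33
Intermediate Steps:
a(K) = 4 - K
R = 0 (R = 0*(-2) = 0)
a(-7)*R + 33 = (4 - 1*(-7))*0 + 33 = (4 + 7)*0 + 33 = 11*0 + 33 = 0 + 33 = 33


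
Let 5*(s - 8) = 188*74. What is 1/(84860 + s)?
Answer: 5/438252 ≈ 1.1409e-5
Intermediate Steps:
s = 13952/5 (s = 8 + (188*74)/5 = 8 + (⅕)*13912 = 8 + 13912/5 = 13952/5 ≈ 2790.4)
1/(84860 + s) = 1/(84860 + 13952/5) = 1/(438252/5) = 5/438252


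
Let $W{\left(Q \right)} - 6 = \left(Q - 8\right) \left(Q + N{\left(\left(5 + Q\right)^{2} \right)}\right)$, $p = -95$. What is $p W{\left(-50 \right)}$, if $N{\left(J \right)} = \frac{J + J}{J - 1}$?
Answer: $- \frac{134112545}{506} \approx -2.6504 \cdot 10^{5}$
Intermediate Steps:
$N{\left(J \right)} = \frac{2 J}{-1 + J}$
$W{\left(Q \right)} = 6 + \left(-8 + Q\right) \left(Q + \frac{2 \left(5 + Q\right)^{2}}{-1 + \left(5 + Q\right)^{2}}\right)$ ($W{\left(Q \right)} = 6 + \left(Q - 8\right) \left(Q + \frac{2 \left(5 + Q\right)^{2}}{-1 + \left(5 + Q\right)^{2}}\right) = 6 + \left(-8 + Q\right) \left(Q + \frac{2 \left(5 + Q\right)^{2}}{-1 + \left(5 + Q\right)^{2}}\right)$)
$p W{\left(-50 \right)} = - 95 \frac{-256 + \left(-50\right)^{4} - -12100 - 46 \left(-50\right)^{2} + 4 \left(-50\right)^{3}}{24 + \left(-50\right)^{2} + 10 \left(-50\right)} = - 95 \frac{-256 + 6250000 + 12100 - 115000 + 4 \left(-125000\right)}{24 + 2500 - 500} = - 95 \frac{-256 + 6250000 + 12100 - 115000 - 500000}{2024} = - 95 \cdot \frac{1}{2024} \cdot 5646844 = \left(-95\right) \frac{1411711}{506} = - \frac{134112545}{506}$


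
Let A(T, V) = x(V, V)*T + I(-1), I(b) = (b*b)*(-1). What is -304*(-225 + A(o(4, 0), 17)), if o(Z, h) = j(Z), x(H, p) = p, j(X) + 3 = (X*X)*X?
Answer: -246544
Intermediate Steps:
j(X) = -3 + X**3 (j(X) = -3 + (X*X)*X = -3 + X**2*X = -3 + X**3)
I(b) = -b**2 (I(b) = b**2*(-1) = -b**2)
o(Z, h) = -3 + Z**3
A(T, V) = -1 + T*V (A(T, V) = V*T - 1*(-1)**2 = T*V - 1*1 = T*V - 1 = -1 + T*V)
-304*(-225 + A(o(4, 0), 17)) = -304*(-225 + (-1 + (-3 + 4**3)*17)) = -304*(-225 + (-1 + (-3 + 64)*17)) = -304*(-225 + (-1 + 61*17)) = -304*(-225 + (-1 + 1037)) = -304*(-225 + 1036) = -304*811 = -246544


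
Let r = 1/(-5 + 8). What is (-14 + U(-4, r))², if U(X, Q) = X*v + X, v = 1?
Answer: 484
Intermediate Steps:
r = ⅓ (r = 1/3 = ⅓ ≈ 0.33333)
U(X, Q) = 2*X (U(X, Q) = X*1 + X = X + X = 2*X)
(-14 + U(-4, r))² = (-14 + 2*(-4))² = (-14 - 8)² = (-22)² = 484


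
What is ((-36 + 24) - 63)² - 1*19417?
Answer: -13792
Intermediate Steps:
((-36 + 24) - 63)² - 1*19417 = (-12 - 63)² - 19417 = (-75)² - 19417 = 5625 - 19417 = -13792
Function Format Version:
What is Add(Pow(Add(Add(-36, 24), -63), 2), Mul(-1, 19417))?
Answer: -13792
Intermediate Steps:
Add(Pow(Add(Add(-36, 24), -63), 2), Mul(-1, 19417)) = Add(Pow(Add(-12, -63), 2), -19417) = Add(Pow(-75, 2), -19417) = Add(5625, -19417) = -13792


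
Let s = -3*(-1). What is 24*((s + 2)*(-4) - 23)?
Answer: -1032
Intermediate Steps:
s = 3
24*((s + 2)*(-4) - 23) = 24*((3 + 2)*(-4) - 23) = 24*(5*(-4) - 23) = 24*(-20 - 23) = 24*(-43) = -1032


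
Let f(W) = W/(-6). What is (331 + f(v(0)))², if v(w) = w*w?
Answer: 109561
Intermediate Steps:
v(w) = w²
f(W) = -W/6 (f(W) = W*(-⅙) = -W/6)
(331 + f(v(0)))² = (331 - ⅙*0²)² = (331 - ⅙*0)² = (331 + 0)² = 331² = 109561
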